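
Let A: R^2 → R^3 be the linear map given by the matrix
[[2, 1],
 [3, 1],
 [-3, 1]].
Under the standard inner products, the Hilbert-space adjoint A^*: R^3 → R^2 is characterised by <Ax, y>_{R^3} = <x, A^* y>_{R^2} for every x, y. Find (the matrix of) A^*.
A^* = A^T =
[[2, 3, -3],
 [1, 1, 1]]

For real matrices with standard dot products, the defining identity <Ax, y> = <x, A^* y> gives (Ax)^T y = x^T (A^*) y, i.e. x^T A^T y = x^T (A^*) y. Since this holds for all x, y, we must have A^* = A^T. Therefore
A^* =
[[2, 3, -3],
 [1, 1, 1]].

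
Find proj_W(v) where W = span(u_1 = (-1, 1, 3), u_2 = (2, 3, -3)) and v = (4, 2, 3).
proj_W(v) = (14/89, 527/178, 249/178)

Set up U = [u_1 | ... | u_2] ∈ R^(3×2). The projector onto W = col(U) is P = U (U^T U)^(-1) U^T.
Compute U^T U =
  [11, -8]
  [-8, 22],
and U^T v = (7, 5).
Solve U^T U · c = U^T v for the coefficients: c = (97/89, 111/178). The projection is proj_W(v) = U c.
Check: (v - proj_W(v)) · u_1 = 0  (should be 0).
Check: (v - proj_W(v)) · u_2 = 0  (should be 0).
Result: proj_W(v) = (14/89, 527/178, 249/178).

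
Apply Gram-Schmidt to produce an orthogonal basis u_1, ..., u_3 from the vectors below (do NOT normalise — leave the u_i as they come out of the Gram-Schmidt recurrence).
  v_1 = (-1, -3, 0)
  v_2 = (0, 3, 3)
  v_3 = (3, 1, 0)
Orthogonal basis:
  u_1 = (-1, -3, 0)
  u_2 = (-9/10, 3/10, 3)
  u_3 = (24/11, -8/11, 8/11)

Apply the Gram-Schmidt recurrence
  u_1 = v_1
  u_i = v_i − Σ_{j<i} ((v_i · u_j) / (u_j · u_j)) · u_j.

Step by step this gives:
  u_1 = (-1, -3, 0)
  u_2 = (-9/10, 3/10, 3)
  u_3 = (24/11, -8/11, 8/11)

Orthogonality check:
  u_2 · u_1 = 0 (should be 0)
  u_3 · u_1 = 0 (should be 0)
  u_3 · u_2 = 0 (should be 0)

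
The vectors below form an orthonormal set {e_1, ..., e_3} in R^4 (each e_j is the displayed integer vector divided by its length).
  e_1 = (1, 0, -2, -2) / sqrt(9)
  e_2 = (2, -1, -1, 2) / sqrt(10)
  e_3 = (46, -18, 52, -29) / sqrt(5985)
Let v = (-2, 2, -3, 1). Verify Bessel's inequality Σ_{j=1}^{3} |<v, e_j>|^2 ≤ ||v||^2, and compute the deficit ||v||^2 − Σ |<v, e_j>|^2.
Σ |<v, e_j>|^2 = 4499/266; ||v||^2 = 18; deficit = 289/266

Write each e_j = u_j / sqrt(<u_j, u_j>) where u_j is the displayed integer vector. Then <v, e_j> = <v, u_j> / sqrt(<u_j, u_j>), so |<v, e_j>|^2 = <v, u_j>^2 / <u_j, u_j>.
Coefficients: <v, e_1> = 2/sqrt(9), <v, e_2> = -1/sqrt(10), <v, e_3> = -313/sqrt(5985).
Square and sum: Σ |<v, e_j>|^2 = 4499/266.
Compute ||v||^2 = v·v = 18.
Deficit = 18 − 4499/266 = 289/266 ≥ 0, confirming Bessel's inequality. (The deficit equals ||v − Σ <v,e_j> e_j||^2, the squared distance from v to span{e_j}.)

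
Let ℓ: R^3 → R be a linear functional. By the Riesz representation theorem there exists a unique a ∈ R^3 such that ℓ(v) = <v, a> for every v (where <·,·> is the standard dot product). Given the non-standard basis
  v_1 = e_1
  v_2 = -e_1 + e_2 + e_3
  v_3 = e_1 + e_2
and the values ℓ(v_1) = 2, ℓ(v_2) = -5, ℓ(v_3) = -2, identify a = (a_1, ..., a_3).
a = (2, -4, 1)

Write a = (a_1, ..., a_3) in the standard basis. For each basis vector v_i, ℓ(v_i) = <v_i, a> is a linear equation in the a_j's. Collect the n equations into a matrix system V a = ℓ, where row i of V is v_i (expressed in the standard basis). Since V is invertible (lower-triangular with 1s on the diagonal, up to permutation), solve by back-substitution:
  V =
[[1, 0, 0],
 [-1, 1, 1],
 [1, 1, 0]]
  V a = (2, -5, -2)
Solving gives a = (2, -4, 1).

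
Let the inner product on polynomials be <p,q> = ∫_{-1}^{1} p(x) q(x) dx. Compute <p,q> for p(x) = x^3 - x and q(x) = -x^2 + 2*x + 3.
<p,q> = -8/15

Expand the product: p(x)·q(x) = -x^5 + 2*x^4 + 4*x^3 - 2*x^2 - 3*x.
∫_{-1}^{1} of each monomial x^k gives [2/(k+1) if k even, 0 if k odd]. Integrating term-by-term (or equivalently evaluating the antiderivative F(x) = -x^6/6 + 2*x^5/5 + x^4 - 2*x^3/3 - 3*x^2/2 at the endpoints):
  F(1) − F(−1) = -14/15 − (-2/5) = -8/15.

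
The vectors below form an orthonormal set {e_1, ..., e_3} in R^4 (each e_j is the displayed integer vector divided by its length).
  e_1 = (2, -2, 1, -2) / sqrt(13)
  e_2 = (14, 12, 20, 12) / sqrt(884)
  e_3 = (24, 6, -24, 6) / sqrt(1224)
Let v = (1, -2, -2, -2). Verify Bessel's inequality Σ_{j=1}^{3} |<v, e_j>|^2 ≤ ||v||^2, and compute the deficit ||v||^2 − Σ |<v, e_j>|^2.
Σ |<v, e_j>|^2 = 13; ||v||^2 = 13; deficit = 0

Write each e_j = u_j / sqrt(<u_j, u_j>) where u_j is the displayed integer vector. Then <v, e_j> = <v, u_j> / sqrt(<u_j, u_j>), so |<v, e_j>|^2 = <v, u_j>^2 / <u_j, u_j>.
Coefficients: <v, e_1> = 8/sqrt(13), <v, e_2> = -74/sqrt(884), <v, e_3> = 48/sqrt(1224).
Square and sum: Σ |<v, e_j>|^2 = 13.
Compute ||v||^2 = v·v = 13.
Deficit = 13 − 13 = 0 ≥ 0, confirming Bessel's inequality. (The deficit equals ||v − Σ <v,e_j> e_j||^2, the squared distance from v to span{e_j}.)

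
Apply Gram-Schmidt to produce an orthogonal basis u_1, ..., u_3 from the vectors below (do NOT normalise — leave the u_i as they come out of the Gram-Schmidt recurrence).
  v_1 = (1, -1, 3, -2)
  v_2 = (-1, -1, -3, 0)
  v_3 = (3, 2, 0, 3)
Orthogonal basis:
  u_1 = (1, -1, 3, -2)
  u_2 = (-2/5, -8/5, -6/5, -6/5)
  u_3 = (58/21, -13/21, -5/7, 13/21)

Apply the Gram-Schmidt recurrence
  u_1 = v_1
  u_i = v_i − Σ_{j<i} ((v_i · u_j) / (u_j · u_j)) · u_j.

Step by step this gives:
  u_1 = (1, -1, 3, -2)
  u_2 = (-2/5, -8/5, -6/5, -6/5)
  u_3 = (58/21, -13/21, -5/7, 13/21)

Orthogonality check:
  u_2 · u_1 = 0 (should be 0)
  u_3 · u_1 = 0 (should be 0)
  u_3 · u_2 = 0 (should be 0)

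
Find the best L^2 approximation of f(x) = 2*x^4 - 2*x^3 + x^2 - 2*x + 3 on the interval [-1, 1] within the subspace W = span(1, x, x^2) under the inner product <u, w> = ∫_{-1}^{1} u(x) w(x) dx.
g(x) = 19*x^2/7 - 16*x/5 + 99/35

The best approximation g ∈ W is the orthogonal projection of f onto W. Writing g = a_0 + a_1 x + a_2 x^2, the coefficients solve the normal equations G · a = b where
  G_{ij} = <φ_i, φ_j> and b_i = <f, φ_i>, with φ_0 = 1, φ_1 = x, φ_2 = x^2.
G =
  [2, 0, 2/3]
  [0, 2/3, 0]
  [2/3, 0, 2/5],
b = (112/15, -32/15, 104/35).
Solving gives a_0 = 99/35, a_1 = -16/5, a_2 = 19/7, so
  g(x) = 19*x^2/7 - 16*x/5 + 99/35.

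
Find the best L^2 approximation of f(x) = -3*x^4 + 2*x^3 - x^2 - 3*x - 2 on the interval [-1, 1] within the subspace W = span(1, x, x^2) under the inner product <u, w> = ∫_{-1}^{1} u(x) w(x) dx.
g(x) = -25*x^2/7 - 9*x/5 - 61/35

The best approximation g ∈ W is the orthogonal projection of f onto W. Writing g = a_0 + a_1 x + a_2 x^2, the coefficients solve the normal equations G · a = b where
  G_{ij} = <φ_i, φ_j> and b_i = <f, φ_i>, with φ_0 = 1, φ_1 = x, φ_2 = x^2.
G =
  [2, 0, 2/3]
  [0, 2/3, 0]
  [2/3, 0, 2/5],
b = (-88/15, -6/5, -272/105).
Solving gives a_0 = -61/35, a_1 = -9/5, a_2 = -25/7, so
  g(x) = -25*x^2/7 - 9*x/5 - 61/35.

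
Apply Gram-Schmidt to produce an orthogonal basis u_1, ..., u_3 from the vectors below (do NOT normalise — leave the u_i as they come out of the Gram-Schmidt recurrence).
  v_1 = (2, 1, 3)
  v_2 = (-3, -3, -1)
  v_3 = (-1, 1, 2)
Orthogonal basis:
  u_1 = (2, 1, 3)
  u_2 = (-9/7, -15/7, 11/7)
  u_3 = (-84/61, 147/122, 63/122)

Apply the Gram-Schmidt recurrence
  u_1 = v_1
  u_i = v_i − Σ_{j<i} ((v_i · u_j) / (u_j · u_j)) · u_j.

Step by step this gives:
  u_1 = (2, 1, 3)
  u_2 = (-9/7, -15/7, 11/7)
  u_3 = (-84/61, 147/122, 63/122)

Orthogonality check:
  u_2 · u_1 = 0 (should be 0)
  u_3 · u_1 = 0 (should be 0)
  u_3 · u_2 = 0 (should be 0)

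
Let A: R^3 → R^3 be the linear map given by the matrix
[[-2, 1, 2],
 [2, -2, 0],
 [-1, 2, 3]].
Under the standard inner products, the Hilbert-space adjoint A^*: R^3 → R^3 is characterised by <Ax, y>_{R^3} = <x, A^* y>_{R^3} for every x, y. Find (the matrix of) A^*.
A^* = A^T =
[[-2, 2, -1],
 [1, -2, 2],
 [2, 0, 3]]

For real matrices with standard dot products, the defining identity <Ax, y> = <x, A^* y> gives (Ax)^T y = x^T (A^*) y, i.e. x^T A^T y = x^T (A^*) y. Since this holds for all x, y, we must have A^* = A^T. Therefore
A^* =
[[-2, 2, -1],
 [1, -2, 2],
 [2, 0, 3]].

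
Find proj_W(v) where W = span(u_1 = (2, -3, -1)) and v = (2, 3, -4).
proj_W(v) = (-1/7, 3/14, 1/14)

Set up U = [u_1 | ... | u_1] ∈ R^(3×1). The projector onto W = col(U) is P = U (U^T U)^(-1) U^T.
Compute U^T U =
  [14],
and U^T v = (-1).
Solve U^T U · c = U^T v for the coefficients: c = (-1/14). The projection is proj_W(v) = U c.
Check: (v - proj_W(v)) · u_1 = 0  (should be 0).
Result: proj_W(v) = (-1/7, 3/14, 1/14).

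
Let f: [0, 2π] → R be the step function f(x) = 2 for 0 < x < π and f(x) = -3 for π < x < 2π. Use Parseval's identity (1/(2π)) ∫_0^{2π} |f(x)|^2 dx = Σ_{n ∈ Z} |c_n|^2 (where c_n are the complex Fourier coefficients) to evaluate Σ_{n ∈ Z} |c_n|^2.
Σ |c_n|^2 = 13/2

Parseval equates the L^2 energy of f (normalised by 1/(2π)) with the ℓ^2 sum of its Fourier coefficients: (1/(2π)) ∫_0^{2π} |f|^2 = Σ |c_n|^2.
Compute the left side: (1/(2π)) [∫_0^π 2^2 dx + ∫_π^{2π} (-3)^2 dx] = (1/(2π)) · (4π + 9π) = (4 + 9)/2 = 13/2.
So Σ_{n ∈ Z} |c_n|^2 = 13/2.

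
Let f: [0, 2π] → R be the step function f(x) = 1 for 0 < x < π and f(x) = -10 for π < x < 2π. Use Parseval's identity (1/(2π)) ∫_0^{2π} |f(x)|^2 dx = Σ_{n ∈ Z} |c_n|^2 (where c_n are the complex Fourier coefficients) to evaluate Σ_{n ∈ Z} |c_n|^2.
Σ |c_n|^2 = 101/2

Parseval equates the L^2 energy of f (normalised by 1/(2π)) with the ℓ^2 sum of its Fourier coefficients: (1/(2π)) ∫_0^{2π} |f|^2 = Σ |c_n|^2.
Compute the left side: (1/(2π)) [∫_0^π 1^2 dx + ∫_π^{2π} (-10)^2 dx] = (1/(2π)) · (1π + 100π) = (1 + 100)/2 = 101/2.
So Σ_{n ∈ Z} |c_n|^2 = 101/2.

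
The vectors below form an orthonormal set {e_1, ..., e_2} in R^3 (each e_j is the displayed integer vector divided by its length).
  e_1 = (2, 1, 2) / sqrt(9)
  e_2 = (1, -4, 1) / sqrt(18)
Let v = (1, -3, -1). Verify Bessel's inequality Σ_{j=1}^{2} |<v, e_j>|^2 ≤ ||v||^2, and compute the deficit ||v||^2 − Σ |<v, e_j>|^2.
Σ |<v, e_j>|^2 = 9; ||v||^2 = 11; deficit = 2

Write each e_j = u_j / sqrt(<u_j, u_j>) where u_j is the displayed integer vector. Then <v, e_j> = <v, u_j> / sqrt(<u_j, u_j>), so |<v, e_j>|^2 = <v, u_j>^2 / <u_j, u_j>.
Coefficients: <v, e_1> = -3/sqrt(9), <v, e_2> = 12/sqrt(18).
Square and sum: Σ |<v, e_j>|^2 = 9.
Compute ||v||^2 = v·v = 11.
Deficit = 11 − 9 = 2 ≥ 0, confirming Bessel's inequality. (The deficit equals ||v − Σ <v,e_j> e_j||^2, the squared distance from v to span{e_j}.)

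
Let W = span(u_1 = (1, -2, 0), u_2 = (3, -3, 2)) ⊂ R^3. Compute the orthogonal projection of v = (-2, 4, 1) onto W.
proj_W(v) = (-46/29, 122/29, 20/29)

Set up U = [u_1 | ... | u_2] ∈ R^(3×2). The projector onto W = col(U) is P = U (U^T U)^(-1) U^T.
Compute U^T U =
  [5, 9]
  [9, 22],
and U^T v = (-10, -16).
Solve U^T U · c = U^T v for the coefficients: c = (-76/29, 10/29). The projection is proj_W(v) = U c.
Check: (v - proj_W(v)) · u_1 = 0  (should be 0).
Check: (v - proj_W(v)) · u_2 = 0  (should be 0).
Result: proj_W(v) = (-46/29, 122/29, 20/29).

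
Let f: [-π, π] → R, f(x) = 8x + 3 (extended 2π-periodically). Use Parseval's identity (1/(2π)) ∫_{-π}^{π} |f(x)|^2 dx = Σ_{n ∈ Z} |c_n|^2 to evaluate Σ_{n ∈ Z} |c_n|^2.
Σ |c_n|^2 = 64π^2/3 + 9

Expand and integrate term by term over [-π, π]:
  ∫ (8x)^2 dx = 64·(2π^3/3); ∫ 2·8·(3)·x dx = 0 (odd integrand); ∫ 3^2 dx = 9·2π.
So (1/(2π)) ∫_{-π}^{π} (8x + 3)^2 dx = 64π^2/3 + 9 = 64π^2/3 + 9.
Parseval ⇒ Σ |c_n|^2 = 64π^2/3 + 9.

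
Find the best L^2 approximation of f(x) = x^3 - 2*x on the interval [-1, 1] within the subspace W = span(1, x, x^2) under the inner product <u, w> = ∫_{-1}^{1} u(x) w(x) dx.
g(x) = -7*x/5

The best approximation g ∈ W is the orthogonal projection of f onto W. Writing g = a_0 + a_1 x + a_2 x^2, the coefficients solve the normal equations G · a = b where
  G_{ij} = <φ_i, φ_j> and b_i = <f, φ_i>, with φ_0 = 1, φ_1 = x, φ_2 = x^2.
G =
  [2, 0, 2/3]
  [0, 2/3, 0]
  [2/3, 0, 2/5],
b = (0, -14/15, 0).
Solving gives a_0 = 0, a_1 = -7/5, a_2 = 0, so
  g(x) = -7*x/5.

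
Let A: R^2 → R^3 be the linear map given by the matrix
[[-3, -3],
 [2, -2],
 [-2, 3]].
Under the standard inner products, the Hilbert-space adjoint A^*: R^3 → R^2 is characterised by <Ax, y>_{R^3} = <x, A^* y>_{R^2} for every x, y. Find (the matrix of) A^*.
A^* = A^T =
[[-3, 2, -2],
 [-3, -2, 3]]

For real matrices with standard dot products, the defining identity <Ax, y> = <x, A^* y> gives (Ax)^T y = x^T (A^*) y, i.e. x^T A^T y = x^T (A^*) y. Since this holds for all x, y, we must have A^* = A^T. Therefore
A^* =
[[-3, 2, -2],
 [-3, -2, 3]].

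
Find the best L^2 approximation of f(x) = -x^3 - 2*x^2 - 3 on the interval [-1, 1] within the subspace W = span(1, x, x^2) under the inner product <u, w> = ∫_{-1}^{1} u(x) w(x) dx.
g(x) = -2*x^2 - 3*x/5 - 3

The best approximation g ∈ W is the orthogonal projection of f onto W. Writing g = a_0 + a_1 x + a_2 x^2, the coefficients solve the normal equations G · a = b where
  G_{ij} = <φ_i, φ_j> and b_i = <f, φ_i>, with φ_0 = 1, φ_1 = x, φ_2 = x^2.
G =
  [2, 0, 2/3]
  [0, 2/3, 0]
  [2/3, 0, 2/5],
b = (-22/3, -2/5, -14/5).
Solving gives a_0 = -3, a_1 = -3/5, a_2 = -2, so
  g(x) = -2*x^2 - 3*x/5 - 3.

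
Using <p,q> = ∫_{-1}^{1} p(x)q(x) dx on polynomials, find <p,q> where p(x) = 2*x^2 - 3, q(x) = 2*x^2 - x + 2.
<p,q> = -176/15

Expand the product: p(x)·q(x) = 4*x^4 - 2*x^3 - 2*x^2 + 3*x - 6.
∫_{-1}^{1} of each monomial x^k gives [2/(k+1) if k even, 0 if k odd]. Integrating term-by-term (or equivalently evaluating the antiderivative F(x) = 4*x^5/5 - x^4/2 - 2*x^3/3 + 3*x^2/2 - 6*x at the endpoints):
  F(1) − F(−1) = -73/15 − (103/15) = -176/15.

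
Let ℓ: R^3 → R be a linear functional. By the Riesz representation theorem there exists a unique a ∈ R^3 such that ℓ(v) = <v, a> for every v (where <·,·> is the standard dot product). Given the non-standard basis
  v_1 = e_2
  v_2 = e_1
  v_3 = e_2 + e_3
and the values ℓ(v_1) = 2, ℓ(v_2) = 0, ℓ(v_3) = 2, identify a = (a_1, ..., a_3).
a = (0, 2, 0)

Write a = (a_1, ..., a_3) in the standard basis. For each basis vector v_i, ℓ(v_i) = <v_i, a> is a linear equation in the a_j's. Collect the n equations into a matrix system V a = ℓ, where row i of V is v_i (expressed in the standard basis). Since V is invertible (lower-triangular with 1s on the diagonal, up to permutation), solve by back-substitution:
  V =
[[0, 1, 0],
 [1, 0, 0],
 [0, 1, 1]]
  V a = (2, 0, 2)
Solving gives a = (0, 2, 0).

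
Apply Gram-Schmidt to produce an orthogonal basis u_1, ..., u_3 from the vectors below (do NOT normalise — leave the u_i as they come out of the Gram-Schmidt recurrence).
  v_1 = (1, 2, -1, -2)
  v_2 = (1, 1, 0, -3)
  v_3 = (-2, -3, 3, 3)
Orthogonal basis:
  u_1 = (1, 2, -1, -2)
  u_2 = (1/10, -4/5, 9/10, -6/5)
  u_3 = (-10/29, 22/29, 26/29, 4/29)

Apply the Gram-Schmidt recurrence
  u_1 = v_1
  u_i = v_i − Σ_{j<i} ((v_i · u_j) / (u_j · u_j)) · u_j.

Step by step this gives:
  u_1 = (1, 2, -1, -2)
  u_2 = (1/10, -4/5, 9/10, -6/5)
  u_3 = (-10/29, 22/29, 26/29, 4/29)

Orthogonality check:
  u_2 · u_1 = 0 (should be 0)
  u_3 · u_1 = 0 (should be 0)
  u_3 · u_2 = 0 (should be 0)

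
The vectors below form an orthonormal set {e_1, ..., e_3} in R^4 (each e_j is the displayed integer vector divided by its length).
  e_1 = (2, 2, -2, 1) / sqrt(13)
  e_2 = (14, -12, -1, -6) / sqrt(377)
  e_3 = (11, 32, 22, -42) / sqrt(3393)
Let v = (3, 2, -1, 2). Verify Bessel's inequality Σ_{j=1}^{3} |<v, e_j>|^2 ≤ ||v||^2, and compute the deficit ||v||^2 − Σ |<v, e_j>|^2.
Σ |<v, e_j>|^2 = 198/13; ||v||^2 = 18; deficit = 36/13

Write each e_j = u_j / sqrt(<u_j, u_j>) where u_j is the displayed integer vector. Then <v, e_j> = <v, u_j> / sqrt(<u_j, u_j>), so |<v, e_j>|^2 = <v, u_j>^2 / <u_j, u_j>.
Coefficients: <v, e_1> = 14/sqrt(13), <v, e_2> = 7/sqrt(377), <v, e_3> = -9/sqrt(3393).
Square and sum: Σ |<v, e_j>|^2 = 198/13.
Compute ||v||^2 = v·v = 18.
Deficit = 18 − 198/13 = 36/13 ≥ 0, confirming Bessel's inequality. (The deficit equals ||v − Σ <v,e_j> e_j||^2, the squared distance from v to span{e_j}.)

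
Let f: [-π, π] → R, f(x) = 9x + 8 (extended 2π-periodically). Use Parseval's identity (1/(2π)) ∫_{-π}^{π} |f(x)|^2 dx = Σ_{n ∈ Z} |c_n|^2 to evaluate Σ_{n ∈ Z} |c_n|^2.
Σ |c_n|^2 = 27π^2 + 64

Expand and integrate term by term over [-π, π]:
  ∫ (9x)^2 dx = 81·(2π^3/3); ∫ 2·9·(8)·x dx = 0 (odd integrand); ∫ 8^2 dx = 64·2π.
So (1/(2π)) ∫_{-π}^{π} (9x + 8)^2 dx = 81π^2/3 + 64 = 27π^2 + 64.
Parseval ⇒ Σ |c_n|^2 = 27π^2 + 64.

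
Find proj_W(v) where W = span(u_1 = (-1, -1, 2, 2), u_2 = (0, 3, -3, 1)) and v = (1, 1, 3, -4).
proj_W(v) = (146/141, -238/141, 92/141, -140/47)

Set up U = [u_1 | ... | u_2] ∈ R^(4×2). The projector onto W = col(U) is P = U (U^T U)^(-1) U^T.
Compute U^T U =
  [10, -7]
  [-7, 19],
and U^T v = (-4, -10).
Solve U^T U · c = U^T v for the coefficients: c = (-146/141, -128/141). The projection is proj_W(v) = U c.
Check: (v - proj_W(v)) · u_1 = 0  (should be 0).
Check: (v - proj_W(v)) · u_2 = 0  (should be 0).
Result: proj_W(v) = (146/141, -238/141, 92/141, -140/47).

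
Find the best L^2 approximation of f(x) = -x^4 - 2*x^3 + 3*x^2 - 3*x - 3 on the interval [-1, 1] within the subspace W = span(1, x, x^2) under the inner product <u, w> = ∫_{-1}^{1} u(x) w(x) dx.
g(x) = 15*x^2/7 - 21*x/5 - 102/35

The best approximation g ∈ W is the orthogonal projection of f onto W. Writing g = a_0 + a_1 x + a_2 x^2, the coefficients solve the normal equations G · a = b where
  G_{ij} = <φ_i, φ_j> and b_i = <f, φ_i>, with φ_0 = 1, φ_1 = x, φ_2 = x^2.
G =
  [2, 0, 2/3]
  [0, 2/3, 0]
  [2/3, 0, 2/5],
b = (-22/5, -14/5, -38/35).
Solving gives a_0 = -102/35, a_1 = -21/5, a_2 = 15/7, so
  g(x) = 15*x^2/7 - 21*x/5 - 102/35.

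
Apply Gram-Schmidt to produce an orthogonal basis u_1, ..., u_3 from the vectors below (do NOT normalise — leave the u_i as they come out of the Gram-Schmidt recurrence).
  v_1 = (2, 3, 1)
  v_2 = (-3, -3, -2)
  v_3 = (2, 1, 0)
Orthogonal basis:
  u_1 = (2, 3, 1)
  u_2 = (-4/7, 9/14, -11/14)
  u_3 = (15/19, -5/19, -15/19)

Apply the Gram-Schmidt recurrence
  u_1 = v_1
  u_i = v_i − Σ_{j<i} ((v_i · u_j) / (u_j · u_j)) · u_j.

Step by step this gives:
  u_1 = (2, 3, 1)
  u_2 = (-4/7, 9/14, -11/14)
  u_3 = (15/19, -5/19, -15/19)

Orthogonality check:
  u_2 · u_1 = 0 (should be 0)
  u_3 · u_1 = 0 (should be 0)
  u_3 · u_2 = 0 (should be 0)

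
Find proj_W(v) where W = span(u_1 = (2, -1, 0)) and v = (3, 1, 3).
proj_W(v) = (2, -1, 0)

Set up U = [u_1 | ... | u_1] ∈ R^(3×1). The projector onto W = col(U) is P = U (U^T U)^(-1) U^T.
Compute U^T U =
  [5],
and U^T v = (5).
Solve U^T U · c = U^T v for the coefficients: c = (1). The projection is proj_W(v) = U c.
Check: (v - proj_W(v)) · u_1 = 0  (should be 0).
Result: proj_W(v) = (2, -1, 0).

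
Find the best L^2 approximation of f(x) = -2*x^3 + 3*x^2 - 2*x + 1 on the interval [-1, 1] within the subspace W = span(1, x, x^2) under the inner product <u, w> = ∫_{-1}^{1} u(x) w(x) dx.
g(x) = 3*x^2 - 16*x/5 + 1

The best approximation g ∈ W is the orthogonal projection of f onto W. Writing g = a_0 + a_1 x + a_2 x^2, the coefficients solve the normal equations G · a = b where
  G_{ij} = <φ_i, φ_j> and b_i = <f, φ_i>, with φ_0 = 1, φ_1 = x, φ_2 = x^2.
G =
  [2, 0, 2/3]
  [0, 2/3, 0]
  [2/3, 0, 2/5],
b = (4, -32/15, 28/15).
Solving gives a_0 = 1, a_1 = -16/5, a_2 = 3, so
  g(x) = 3*x^2 - 16*x/5 + 1.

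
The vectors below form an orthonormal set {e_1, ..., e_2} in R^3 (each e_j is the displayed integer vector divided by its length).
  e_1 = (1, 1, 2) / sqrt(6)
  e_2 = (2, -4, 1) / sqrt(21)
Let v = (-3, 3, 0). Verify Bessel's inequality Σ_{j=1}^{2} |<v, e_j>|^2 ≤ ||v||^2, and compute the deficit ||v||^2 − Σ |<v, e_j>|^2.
Σ |<v, e_j>|^2 = 108/7; ||v||^2 = 18; deficit = 18/7

Write each e_j = u_j / sqrt(<u_j, u_j>) where u_j is the displayed integer vector. Then <v, e_j> = <v, u_j> / sqrt(<u_j, u_j>), so |<v, e_j>|^2 = <v, u_j>^2 / <u_j, u_j>.
Coefficients: <v, e_1> = 0/sqrt(6), <v, e_2> = -18/sqrt(21).
Square and sum: Σ |<v, e_j>|^2 = 108/7.
Compute ||v||^2 = v·v = 18.
Deficit = 18 − 108/7 = 18/7 ≥ 0, confirming Bessel's inequality. (The deficit equals ||v − Σ <v,e_j> e_j||^2, the squared distance from v to span{e_j}.)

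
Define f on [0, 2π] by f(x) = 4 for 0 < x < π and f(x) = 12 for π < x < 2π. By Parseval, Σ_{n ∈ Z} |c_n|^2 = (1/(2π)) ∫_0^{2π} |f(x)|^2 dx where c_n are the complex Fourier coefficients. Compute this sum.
Σ |c_n|^2 = 80

Parseval equates the L^2 energy of f (normalised by 1/(2π)) with the ℓ^2 sum of its Fourier coefficients: (1/(2π)) ∫_0^{2π} |f|^2 = Σ |c_n|^2.
Compute the left side: (1/(2π)) [∫_0^π 4^2 dx + ∫_π^{2π} 12^2 dx] = (1/(2π)) · (16π + 144π) = (16 + 144)/2 = 80.
So Σ_{n ∈ Z} |c_n|^2 = 80.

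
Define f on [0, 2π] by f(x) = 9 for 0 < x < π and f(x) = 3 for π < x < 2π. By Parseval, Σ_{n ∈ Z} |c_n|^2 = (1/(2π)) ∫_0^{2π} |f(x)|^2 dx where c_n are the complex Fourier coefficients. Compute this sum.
Σ |c_n|^2 = 45

Parseval equates the L^2 energy of f (normalised by 1/(2π)) with the ℓ^2 sum of its Fourier coefficients: (1/(2π)) ∫_0^{2π} |f|^2 = Σ |c_n|^2.
Compute the left side: (1/(2π)) [∫_0^π 9^2 dx + ∫_π^{2π} 3^2 dx] = (1/(2π)) · (81π + 9π) = (81 + 9)/2 = 45.
So Σ_{n ∈ Z} |c_n|^2 = 45.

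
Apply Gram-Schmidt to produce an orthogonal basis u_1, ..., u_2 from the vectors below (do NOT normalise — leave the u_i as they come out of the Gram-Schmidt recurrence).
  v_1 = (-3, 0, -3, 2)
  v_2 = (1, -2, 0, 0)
Orthogonal basis:
  u_1 = (-3, 0, -3, 2)
  u_2 = (13/22, -2, -9/22, 3/11)

Apply the Gram-Schmidt recurrence
  u_1 = v_1
  u_i = v_i − Σ_{j<i} ((v_i · u_j) / (u_j · u_j)) · u_j.

Step by step this gives:
  u_1 = (-3, 0, -3, 2)
  u_2 = (13/22, -2, -9/22, 3/11)

Orthogonality check:
  u_2 · u_1 = 0 (should be 0)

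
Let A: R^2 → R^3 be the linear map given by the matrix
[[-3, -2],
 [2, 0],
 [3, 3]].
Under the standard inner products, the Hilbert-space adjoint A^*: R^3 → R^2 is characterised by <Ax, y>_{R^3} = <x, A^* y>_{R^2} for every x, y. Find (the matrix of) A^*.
A^* = A^T =
[[-3, 2, 3],
 [-2, 0, 3]]

For real matrices with standard dot products, the defining identity <Ax, y> = <x, A^* y> gives (Ax)^T y = x^T (A^*) y, i.e. x^T A^T y = x^T (A^*) y. Since this holds for all x, y, we must have A^* = A^T. Therefore
A^* =
[[-3, 2, 3],
 [-2, 0, 3]].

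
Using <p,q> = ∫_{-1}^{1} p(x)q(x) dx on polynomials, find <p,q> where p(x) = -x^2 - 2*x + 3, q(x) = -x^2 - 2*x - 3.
<p,q> = -224/15

Expand the product: p(x)·q(x) = x^4 + 4*x^3 + 4*x^2 - 9.
∫_{-1}^{1} of each monomial x^k gives [2/(k+1) if k even, 0 if k odd]. Integrating term-by-term (or equivalently evaluating the antiderivative F(x) = x^5/5 + x^4 + 4*x^3/3 - 9*x at the endpoints):
  F(1) − F(−1) = -97/15 − (127/15) = -224/15.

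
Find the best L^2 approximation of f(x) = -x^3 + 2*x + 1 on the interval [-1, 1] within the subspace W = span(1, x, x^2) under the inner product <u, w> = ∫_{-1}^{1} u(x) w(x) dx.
g(x) = 7*x/5 + 1

The best approximation g ∈ W is the orthogonal projection of f onto W. Writing g = a_0 + a_1 x + a_2 x^2, the coefficients solve the normal equations G · a = b where
  G_{ij} = <φ_i, φ_j> and b_i = <f, φ_i>, with φ_0 = 1, φ_1 = x, φ_2 = x^2.
G =
  [2, 0, 2/3]
  [0, 2/3, 0]
  [2/3, 0, 2/5],
b = (2, 14/15, 2/3).
Solving gives a_0 = 1, a_1 = 7/5, a_2 = 0, so
  g(x) = 7*x/5 + 1.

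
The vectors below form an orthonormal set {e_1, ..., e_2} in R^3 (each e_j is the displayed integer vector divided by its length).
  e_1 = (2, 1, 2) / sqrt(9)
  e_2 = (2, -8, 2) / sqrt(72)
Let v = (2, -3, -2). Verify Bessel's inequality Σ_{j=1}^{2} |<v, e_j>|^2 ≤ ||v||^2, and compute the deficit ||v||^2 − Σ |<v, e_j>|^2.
Σ |<v, e_j>|^2 = 9; ||v||^2 = 17; deficit = 8

Write each e_j = u_j / sqrt(<u_j, u_j>) where u_j is the displayed integer vector. Then <v, e_j> = <v, u_j> / sqrt(<u_j, u_j>), so |<v, e_j>|^2 = <v, u_j>^2 / <u_j, u_j>.
Coefficients: <v, e_1> = -3/sqrt(9), <v, e_2> = 24/sqrt(72).
Square and sum: Σ |<v, e_j>|^2 = 9.
Compute ||v||^2 = v·v = 17.
Deficit = 17 − 9 = 8 ≥ 0, confirming Bessel's inequality. (The deficit equals ||v − Σ <v,e_j> e_j||^2, the squared distance from v to span{e_j}.)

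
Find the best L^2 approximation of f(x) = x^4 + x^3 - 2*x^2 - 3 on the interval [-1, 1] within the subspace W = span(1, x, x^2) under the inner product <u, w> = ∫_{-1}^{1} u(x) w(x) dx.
g(x) = -8*x^2/7 + 3*x/5 - 108/35

The best approximation g ∈ W is the orthogonal projection of f onto W. Writing g = a_0 + a_1 x + a_2 x^2, the coefficients solve the normal equations G · a = b where
  G_{ij} = <φ_i, φ_j> and b_i = <f, φ_i>, with φ_0 = 1, φ_1 = x, φ_2 = x^2.
G =
  [2, 0, 2/3]
  [0, 2/3, 0]
  [2/3, 0, 2/5],
b = (-104/15, 2/5, -88/35).
Solving gives a_0 = -108/35, a_1 = 3/5, a_2 = -8/7, so
  g(x) = -8*x^2/7 + 3*x/5 - 108/35.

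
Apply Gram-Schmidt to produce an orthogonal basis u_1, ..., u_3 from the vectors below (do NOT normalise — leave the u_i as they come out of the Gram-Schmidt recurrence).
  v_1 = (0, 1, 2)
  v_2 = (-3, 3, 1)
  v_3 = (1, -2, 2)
Orthogonal basis:
  u_1 = (0, 1, 2)
  u_2 = (-3, 2, -1)
  u_3 = (-13/14, -39/35, 39/70)

Apply the Gram-Schmidt recurrence
  u_1 = v_1
  u_i = v_i − Σ_{j<i} ((v_i · u_j) / (u_j · u_j)) · u_j.

Step by step this gives:
  u_1 = (0, 1, 2)
  u_2 = (-3, 2, -1)
  u_3 = (-13/14, -39/35, 39/70)

Orthogonality check:
  u_2 · u_1 = 0 (should be 0)
  u_3 · u_1 = 0 (should be 0)
  u_3 · u_2 = 0 (should be 0)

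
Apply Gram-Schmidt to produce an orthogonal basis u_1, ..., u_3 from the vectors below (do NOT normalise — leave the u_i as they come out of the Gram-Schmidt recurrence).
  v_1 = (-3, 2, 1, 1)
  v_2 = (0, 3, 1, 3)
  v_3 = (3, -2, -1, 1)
Orthogonal basis:
  u_1 = (-3, 2, 1, 1)
  u_2 = (2, 5/3, 1/3, 7/3)
  u_3 = (-66/185, -166/185, -48/185, 182/185)

Apply the Gram-Schmidt recurrence
  u_1 = v_1
  u_i = v_i − Σ_{j<i} ((v_i · u_j) / (u_j · u_j)) · u_j.

Step by step this gives:
  u_1 = (-3, 2, 1, 1)
  u_2 = (2, 5/3, 1/3, 7/3)
  u_3 = (-66/185, -166/185, -48/185, 182/185)

Orthogonality check:
  u_2 · u_1 = 0 (should be 0)
  u_3 · u_1 = 0 (should be 0)
  u_3 · u_2 = 0 (should be 0)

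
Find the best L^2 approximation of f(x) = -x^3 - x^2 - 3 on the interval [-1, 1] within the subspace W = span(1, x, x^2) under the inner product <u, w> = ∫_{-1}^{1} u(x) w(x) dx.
g(x) = -x^2 - 3*x/5 - 3

The best approximation g ∈ W is the orthogonal projection of f onto W. Writing g = a_0 + a_1 x + a_2 x^2, the coefficients solve the normal equations G · a = b where
  G_{ij} = <φ_i, φ_j> and b_i = <f, φ_i>, with φ_0 = 1, φ_1 = x, φ_2 = x^2.
G =
  [2, 0, 2/3]
  [0, 2/3, 0]
  [2/3, 0, 2/5],
b = (-20/3, -2/5, -12/5).
Solving gives a_0 = -3, a_1 = -3/5, a_2 = -1, so
  g(x) = -x^2 - 3*x/5 - 3.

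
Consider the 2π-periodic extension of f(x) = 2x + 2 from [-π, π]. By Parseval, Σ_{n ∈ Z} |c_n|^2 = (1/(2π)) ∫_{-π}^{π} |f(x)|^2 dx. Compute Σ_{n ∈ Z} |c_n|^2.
Σ |c_n|^2 = 4π^2/3 + 4

Expand and integrate term by term over [-π, π]:
  ∫ (2x)^2 dx = 4·(2π^3/3); ∫ 2·2·(2)·x dx = 0 (odd integrand); ∫ 2^2 dx = 4·2π.
So (1/(2π)) ∫_{-π}^{π} (2x + 2)^2 dx = 4π^2/3 + 4 = 4π^2/3 + 4.
Parseval ⇒ Σ |c_n|^2 = 4π^2/3 + 4.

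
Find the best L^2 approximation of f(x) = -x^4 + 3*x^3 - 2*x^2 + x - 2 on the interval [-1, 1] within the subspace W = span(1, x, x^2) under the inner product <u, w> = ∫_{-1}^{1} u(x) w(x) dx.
g(x) = -20*x^2/7 + 14*x/5 - 67/35

The best approximation g ∈ W is the orthogonal projection of f onto W. Writing g = a_0 + a_1 x + a_2 x^2, the coefficients solve the normal equations G · a = b where
  G_{ij} = <φ_i, φ_j> and b_i = <f, φ_i>, with φ_0 = 1, φ_1 = x, φ_2 = x^2.
G =
  [2, 0, 2/3]
  [0, 2/3, 0]
  [2/3, 0, 2/5],
b = (-86/15, 28/15, -254/105).
Solving gives a_0 = -67/35, a_1 = 14/5, a_2 = -20/7, so
  g(x) = -20*x^2/7 + 14*x/5 - 67/35.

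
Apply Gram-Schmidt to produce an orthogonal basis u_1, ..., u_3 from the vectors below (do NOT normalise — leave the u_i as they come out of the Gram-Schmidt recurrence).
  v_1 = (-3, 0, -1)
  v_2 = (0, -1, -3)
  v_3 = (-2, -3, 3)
Orthogonal basis:
  u_1 = (-3, 0, -1)
  u_2 = (9/10, -1, -27/10)
  u_3 = (-38/91, -342/91, 114/91)

Apply the Gram-Schmidt recurrence
  u_1 = v_1
  u_i = v_i − Σ_{j<i} ((v_i · u_j) / (u_j · u_j)) · u_j.

Step by step this gives:
  u_1 = (-3, 0, -1)
  u_2 = (9/10, -1, -27/10)
  u_3 = (-38/91, -342/91, 114/91)

Orthogonality check:
  u_2 · u_1 = 0 (should be 0)
  u_3 · u_1 = 0 (should be 0)
  u_3 · u_2 = 0 (should be 0)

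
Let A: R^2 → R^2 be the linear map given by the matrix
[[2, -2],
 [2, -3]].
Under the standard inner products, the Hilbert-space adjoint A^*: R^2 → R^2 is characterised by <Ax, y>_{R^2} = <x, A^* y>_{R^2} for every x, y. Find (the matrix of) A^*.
A^* = A^T =
[[2, 2],
 [-2, -3]]

For real matrices with standard dot products, the defining identity <Ax, y> = <x, A^* y> gives (Ax)^T y = x^T (A^*) y, i.e. x^T A^T y = x^T (A^*) y. Since this holds for all x, y, we must have A^* = A^T. Therefore
A^* =
[[2, 2],
 [-2, -3]].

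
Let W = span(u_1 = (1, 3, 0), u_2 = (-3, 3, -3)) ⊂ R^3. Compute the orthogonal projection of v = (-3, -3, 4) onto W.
proj_W(v) = (-6/13, -50/13, 8/13)

Set up U = [u_1 | ... | u_2] ∈ R^(3×2). The projector onto W = col(U) is P = U (U^T U)^(-1) U^T.
Compute U^T U =
  [10, 6]
  [6, 27],
and U^T v = (-12, -12).
Solve U^T U · c = U^T v for the coefficients: c = (-14/13, -8/39). The projection is proj_W(v) = U c.
Check: (v - proj_W(v)) · u_1 = 0  (should be 0).
Check: (v - proj_W(v)) · u_2 = 0  (should be 0).
Result: proj_W(v) = (-6/13, -50/13, 8/13).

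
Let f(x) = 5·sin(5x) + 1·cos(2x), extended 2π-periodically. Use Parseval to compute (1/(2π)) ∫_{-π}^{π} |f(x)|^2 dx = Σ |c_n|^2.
Σ |c_n|^2 = 13

Expand |f|^2 and use orthogonality of {sin(nx), cos(mx)} on [-π, π]:
  ∫_{-π}^{π} sin(nx)^2 dx = π, ∫ cos(mx)^2 dx = π, and cross terms integrate to 0.
So ∫_{-π}^{π} f(x)^2 dx = 5^2 · π + 1^2 · π = (25 + 1)π.
Divide by 2π: (25 + 1)/2 = 13.
By Parseval, this equals Σ |c_n|^2.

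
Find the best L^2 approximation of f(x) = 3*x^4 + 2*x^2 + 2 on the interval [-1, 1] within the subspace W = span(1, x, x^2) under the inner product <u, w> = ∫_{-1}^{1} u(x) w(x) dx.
g(x) = 32*x^2/7 + 61/35

The best approximation g ∈ W is the orthogonal projection of f onto W. Writing g = a_0 + a_1 x + a_2 x^2, the coefficients solve the normal equations G · a = b where
  G_{ij} = <φ_i, φ_j> and b_i = <f, φ_i>, with φ_0 = 1, φ_1 = x, φ_2 = x^2.
G =
  [2, 0, 2/3]
  [0, 2/3, 0]
  [2/3, 0, 2/5],
b = (98/15, 0, 314/105).
Solving gives a_0 = 61/35, a_1 = 0, a_2 = 32/7, so
  g(x) = 32*x^2/7 + 61/35.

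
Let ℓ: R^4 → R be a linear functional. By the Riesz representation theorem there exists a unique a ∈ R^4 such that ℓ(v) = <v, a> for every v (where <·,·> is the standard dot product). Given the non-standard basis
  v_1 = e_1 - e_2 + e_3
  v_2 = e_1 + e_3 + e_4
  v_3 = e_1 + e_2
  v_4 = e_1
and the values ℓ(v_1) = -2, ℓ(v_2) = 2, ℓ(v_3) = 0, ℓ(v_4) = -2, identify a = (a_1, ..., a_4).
a = (-2, 2, 2, 2)

Write a = (a_1, ..., a_4) in the standard basis. For each basis vector v_i, ℓ(v_i) = <v_i, a> is a linear equation in the a_j's. Collect the n equations into a matrix system V a = ℓ, where row i of V is v_i (expressed in the standard basis). Since V is invertible (lower-triangular with 1s on the diagonal, up to permutation), solve by back-substitution:
  V =
[[1, -1, 1, 0],
 [1, 0, 1, 1],
 [1, 1, 0, 0],
 [1, 0, 0, 0]]
  V a = (-2, 2, 0, -2)
Solving gives a = (-2, 2, 2, 2).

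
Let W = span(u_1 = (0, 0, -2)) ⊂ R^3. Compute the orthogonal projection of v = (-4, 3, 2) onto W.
proj_W(v) = (0, 0, 2)

Set up U = [u_1 | ... | u_1] ∈ R^(3×1). The projector onto W = col(U) is P = U (U^T U)^(-1) U^T.
Compute U^T U =
  [4],
and U^T v = (-4).
Solve U^T U · c = U^T v for the coefficients: c = (-1). The projection is proj_W(v) = U c.
Check: (v - proj_W(v)) · u_1 = 0  (should be 0).
Result: proj_W(v) = (0, 0, 2).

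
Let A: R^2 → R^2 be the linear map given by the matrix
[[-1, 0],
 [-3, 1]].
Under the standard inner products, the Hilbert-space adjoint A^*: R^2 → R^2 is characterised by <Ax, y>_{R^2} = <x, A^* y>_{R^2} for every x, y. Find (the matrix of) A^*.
A^* = A^T =
[[-1, -3],
 [0, 1]]

For real matrices with standard dot products, the defining identity <Ax, y> = <x, A^* y> gives (Ax)^T y = x^T (A^*) y, i.e. x^T A^T y = x^T (A^*) y. Since this holds for all x, y, we must have A^* = A^T. Therefore
A^* =
[[-1, -3],
 [0, 1]].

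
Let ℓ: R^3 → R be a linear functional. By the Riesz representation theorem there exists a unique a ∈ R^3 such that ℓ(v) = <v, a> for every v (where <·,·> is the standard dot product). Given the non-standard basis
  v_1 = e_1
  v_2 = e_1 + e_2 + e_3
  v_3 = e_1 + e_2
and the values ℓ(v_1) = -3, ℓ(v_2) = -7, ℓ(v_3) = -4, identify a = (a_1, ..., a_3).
a = (-3, -1, -3)

Write a = (a_1, ..., a_3) in the standard basis. For each basis vector v_i, ℓ(v_i) = <v_i, a> is a linear equation in the a_j's. Collect the n equations into a matrix system V a = ℓ, where row i of V is v_i (expressed in the standard basis). Since V is invertible (lower-triangular with 1s on the diagonal, up to permutation), solve by back-substitution:
  V =
[[1, 0, 0],
 [1, 1, 1],
 [1, 1, 0]]
  V a = (-3, -7, -4)
Solving gives a = (-3, -1, -3).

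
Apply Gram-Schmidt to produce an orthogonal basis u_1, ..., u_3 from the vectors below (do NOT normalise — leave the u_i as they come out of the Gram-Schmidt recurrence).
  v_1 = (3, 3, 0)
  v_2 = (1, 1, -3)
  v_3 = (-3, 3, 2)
Orthogonal basis:
  u_1 = (3, 3, 0)
  u_2 = (0, 0, -3)
  u_3 = (-3, 3, 0)

Apply the Gram-Schmidt recurrence
  u_1 = v_1
  u_i = v_i − Σ_{j<i} ((v_i · u_j) / (u_j · u_j)) · u_j.

Step by step this gives:
  u_1 = (3, 3, 0)
  u_2 = (0, 0, -3)
  u_3 = (-3, 3, 0)

Orthogonality check:
  u_2 · u_1 = 0 (should be 0)
  u_3 · u_1 = 0 (should be 0)
  u_3 · u_2 = 0 (should be 0)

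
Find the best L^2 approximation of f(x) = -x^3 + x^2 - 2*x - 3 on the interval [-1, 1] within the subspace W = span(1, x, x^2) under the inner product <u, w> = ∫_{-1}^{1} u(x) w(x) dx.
g(x) = x^2 - 13*x/5 - 3

The best approximation g ∈ W is the orthogonal projection of f onto W. Writing g = a_0 + a_1 x + a_2 x^2, the coefficients solve the normal equations G · a = b where
  G_{ij} = <φ_i, φ_j> and b_i = <f, φ_i>, with φ_0 = 1, φ_1 = x, φ_2 = x^2.
G =
  [2, 0, 2/3]
  [0, 2/3, 0]
  [2/3, 0, 2/5],
b = (-16/3, -26/15, -8/5).
Solving gives a_0 = -3, a_1 = -13/5, a_2 = 1, so
  g(x) = x^2 - 13*x/5 - 3.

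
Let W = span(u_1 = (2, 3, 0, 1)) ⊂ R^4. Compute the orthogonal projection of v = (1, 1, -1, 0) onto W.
proj_W(v) = (5/7, 15/14, 0, 5/14)

Set up U = [u_1 | ... | u_1] ∈ R^(4×1). The projector onto W = col(U) is P = U (U^T U)^(-1) U^T.
Compute U^T U =
  [14],
and U^T v = (5).
Solve U^T U · c = U^T v for the coefficients: c = (5/14). The projection is proj_W(v) = U c.
Check: (v - proj_W(v)) · u_1 = 0  (should be 0).
Result: proj_W(v) = (5/7, 15/14, 0, 5/14).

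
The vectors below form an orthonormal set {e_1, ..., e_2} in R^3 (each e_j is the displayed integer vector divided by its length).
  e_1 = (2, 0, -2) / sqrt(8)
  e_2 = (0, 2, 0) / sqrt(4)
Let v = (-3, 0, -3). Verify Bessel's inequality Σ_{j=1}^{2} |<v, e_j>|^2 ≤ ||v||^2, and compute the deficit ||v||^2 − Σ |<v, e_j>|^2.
Σ |<v, e_j>|^2 = 0; ||v||^2 = 18; deficit = 18

Write each e_j = u_j / sqrt(<u_j, u_j>) where u_j is the displayed integer vector. Then <v, e_j> = <v, u_j> / sqrt(<u_j, u_j>), so |<v, e_j>|^2 = <v, u_j>^2 / <u_j, u_j>.
Coefficients: <v, e_1> = 0/sqrt(8), <v, e_2> = 0/sqrt(4).
Square and sum: Σ |<v, e_j>|^2 = 0.
Compute ||v||^2 = v·v = 18.
Deficit = 18 − 0 = 18 ≥ 0, confirming Bessel's inequality. (The deficit equals ||v − Σ <v,e_j> e_j||^2, the squared distance from v to span{e_j}.)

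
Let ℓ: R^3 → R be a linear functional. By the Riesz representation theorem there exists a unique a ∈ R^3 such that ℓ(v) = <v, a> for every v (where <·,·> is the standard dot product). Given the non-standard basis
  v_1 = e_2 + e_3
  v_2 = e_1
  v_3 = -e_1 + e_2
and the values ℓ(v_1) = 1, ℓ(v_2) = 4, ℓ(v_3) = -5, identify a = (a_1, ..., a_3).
a = (4, -1, 2)

Write a = (a_1, ..., a_3) in the standard basis. For each basis vector v_i, ℓ(v_i) = <v_i, a> is a linear equation in the a_j's. Collect the n equations into a matrix system V a = ℓ, where row i of V is v_i (expressed in the standard basis). Since V is invertible (lower-triangular with 1s on the diagonal, up to permutation), solve by back-substitution:
  V =
[[0, 1, 1],
 [1, 0, 0],
 [-1, 1, 0]]
  V a = (1, 4, -5)
Solving gives a = (4, -1, 2).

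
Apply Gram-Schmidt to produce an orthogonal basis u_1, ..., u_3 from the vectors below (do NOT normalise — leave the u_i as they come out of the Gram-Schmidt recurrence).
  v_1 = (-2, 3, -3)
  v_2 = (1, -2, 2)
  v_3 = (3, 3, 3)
Orthogonal basis:
  u_1 = (-2, 3, -3)
  u_2 = (-3/11, -1/11, 1/11)
  u_3 = (0, 3, 3)

Apply the Gram-Schmidt recurrence
  u_1 = v_1
  u_i = v_i − Σ_{j<i} ((v_i · u_j) / (u_j · u_j)) · u_j.

Step by step this gives:
  u_1 = (-2, 3, -3)
  u_2 = (-3/11, -1/11, 1/11)
  u_3 = (0, 3, 3)

Orthogonality check:
  u_2 · u_1 = 0 (should be 0)
  u_3 · u_1 = 0 (should be 0)
  u_3 · u_2 = 0 (should be 0)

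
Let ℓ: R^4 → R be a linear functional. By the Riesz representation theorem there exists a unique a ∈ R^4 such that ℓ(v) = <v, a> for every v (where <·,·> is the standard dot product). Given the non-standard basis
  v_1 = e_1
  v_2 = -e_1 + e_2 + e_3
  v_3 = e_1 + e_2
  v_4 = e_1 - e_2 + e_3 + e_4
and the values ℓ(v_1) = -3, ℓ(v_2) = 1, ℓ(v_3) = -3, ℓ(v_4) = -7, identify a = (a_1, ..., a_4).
a = (-3, 0, -2, -2)

Write a = (a_1, ..., a_4) in the standard basis. For each basis vector v_i, ℓ(v_i) = <v_i, a> is a linear equation in the a_j's. Collect the n equations into a matrix system V a = ℓ, where row i of V is v_i (expressed in the standard basis). Since V is invertible (lower-triangular with 1s on the diagonal, up to permutation), solve by back-substitution:
  V =
[[1, 0, 0, 0],
 [-1, 1, 1, 0],
 [1, 1, 0, 0],
 [1, -1, 1, 1]]
  V a = (-3, 1, -3, -7)
Solving gives a = (-3, 0, -2, -2).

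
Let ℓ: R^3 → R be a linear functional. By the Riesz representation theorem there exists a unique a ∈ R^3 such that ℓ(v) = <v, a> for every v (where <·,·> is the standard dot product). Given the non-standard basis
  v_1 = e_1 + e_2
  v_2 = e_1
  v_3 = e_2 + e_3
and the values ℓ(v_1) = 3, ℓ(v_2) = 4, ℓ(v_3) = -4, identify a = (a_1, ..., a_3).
a = (4, -1, -3)

Write a = (a_1, ..., a_3) in the standard basis. For each basis vector v_i, ℓ(v_i) = <v_i, a> is a linear equation in the a_j's. Collect the n equations into a matrix system V a = ℓ, where row i of V is v_i (expressed in the standard basis). Since V is invertible (lower-triangular with 1s on the diagonal, up to permutation), solve by back-substitution:
  V =
[[1, 1, 0],
 [1, 0, 0],
 [0, 1, 1]]
  V a = (3, 4, -4)
Solving gives a = (4, -1, -3).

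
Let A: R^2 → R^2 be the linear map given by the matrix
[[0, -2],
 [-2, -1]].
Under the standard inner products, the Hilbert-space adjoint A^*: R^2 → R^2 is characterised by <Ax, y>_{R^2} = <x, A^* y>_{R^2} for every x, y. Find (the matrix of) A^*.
A^* = A^T =
[[0, -2],
 [-2, -1]]

For real matrices with standard dot products, the defining identity <Ax, y> = <x, A^* y> gives (Ax)^T y = x^T (A^*) y, i.e. x^T A^T y = x^T (A^*) y. Since this holds for all x, y, we must have A^* = A^T. Therefore
A^* =
[[0, -2],
 [-2, -1]].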